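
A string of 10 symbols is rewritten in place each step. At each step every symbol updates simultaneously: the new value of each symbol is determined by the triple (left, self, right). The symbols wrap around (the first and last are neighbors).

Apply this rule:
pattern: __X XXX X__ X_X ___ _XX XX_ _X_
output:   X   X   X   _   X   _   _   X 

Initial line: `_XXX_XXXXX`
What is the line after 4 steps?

_XXX_XXXXX

step 1: __X___XXX_
step 2: XXXXXX_X_X
step 3: XXXXX__X__
step 4: _XXX_XXXXX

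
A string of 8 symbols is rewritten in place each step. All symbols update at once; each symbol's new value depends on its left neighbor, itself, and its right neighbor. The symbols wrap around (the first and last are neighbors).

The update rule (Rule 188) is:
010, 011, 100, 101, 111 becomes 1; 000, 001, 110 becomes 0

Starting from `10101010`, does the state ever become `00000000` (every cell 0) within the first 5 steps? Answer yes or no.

no

step 1: 11111111
step 2: 11111111  (fixed point — unchanged through step 5)
step 5 is 11111111, still not uniform 0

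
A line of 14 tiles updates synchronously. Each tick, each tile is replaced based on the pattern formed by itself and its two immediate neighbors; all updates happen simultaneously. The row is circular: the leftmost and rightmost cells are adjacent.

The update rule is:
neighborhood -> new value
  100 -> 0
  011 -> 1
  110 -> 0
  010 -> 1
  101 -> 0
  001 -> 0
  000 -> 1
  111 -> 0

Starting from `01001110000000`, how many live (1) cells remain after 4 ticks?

5

tick 1: 01001000111111
tick 2: 01001010100000
tick 3: 01001010101111
tick 4: 01001010101000
count of 1: 5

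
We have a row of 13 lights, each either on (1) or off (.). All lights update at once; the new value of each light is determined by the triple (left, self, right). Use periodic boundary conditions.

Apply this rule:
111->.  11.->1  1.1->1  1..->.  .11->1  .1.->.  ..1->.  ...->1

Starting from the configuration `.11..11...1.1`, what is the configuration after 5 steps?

step 1: 111..11.1..1.
step 2: 1.1..111....1
step 3: 11...1.1.11.1
step 4: .1.1..1.11111
step 5: 1.1....11...1

1.1....11...1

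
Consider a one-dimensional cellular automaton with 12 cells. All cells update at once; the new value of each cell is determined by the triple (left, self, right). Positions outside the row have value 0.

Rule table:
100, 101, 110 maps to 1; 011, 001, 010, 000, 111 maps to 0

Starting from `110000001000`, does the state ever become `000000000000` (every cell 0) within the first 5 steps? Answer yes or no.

011000000100
001100000010
000110000001
000011000000
000001100000
step 5 is 000001100000, still not uniform 0

no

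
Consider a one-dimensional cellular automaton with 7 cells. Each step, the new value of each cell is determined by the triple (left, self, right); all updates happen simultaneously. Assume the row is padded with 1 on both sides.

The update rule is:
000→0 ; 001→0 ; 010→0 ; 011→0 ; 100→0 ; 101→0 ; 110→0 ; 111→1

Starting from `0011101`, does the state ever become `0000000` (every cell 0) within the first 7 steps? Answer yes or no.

yes

0001000
0000000
all cells are 0 at step 2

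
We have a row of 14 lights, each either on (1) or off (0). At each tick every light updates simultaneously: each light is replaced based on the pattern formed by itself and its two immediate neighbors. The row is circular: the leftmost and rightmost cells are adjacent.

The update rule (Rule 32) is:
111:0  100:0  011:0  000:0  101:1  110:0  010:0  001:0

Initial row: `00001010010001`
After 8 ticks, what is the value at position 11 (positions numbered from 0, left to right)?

tick 1: 00000100000000
tick 2: 00000000000000
tick 3: 00000000000000  (fixed point — unchanged through tick 8)
position 11 holds 0

0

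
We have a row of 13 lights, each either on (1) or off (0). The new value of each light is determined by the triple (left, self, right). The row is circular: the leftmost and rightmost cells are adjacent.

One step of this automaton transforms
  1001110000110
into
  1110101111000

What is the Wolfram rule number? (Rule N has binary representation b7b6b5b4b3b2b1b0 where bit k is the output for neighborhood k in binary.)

position 4: 111 → 1  (bit 7 = 1)
position 5: 110 → 0  (bit 6 = 0)
position 12: 101 → 0  (bit 5 = 0)
position 1: 100 → 1  (bit 4 = 1)
position 3: 011 → 0  (bit 3 = 0)
position 0: 010 → 1  (bit 2 = 1)
position 2: 001 → 1  (bit 1 = 1)
position 7: 000 → 1  (bit 0 = 1)
bits b7..b0 = 10010111 = 151

151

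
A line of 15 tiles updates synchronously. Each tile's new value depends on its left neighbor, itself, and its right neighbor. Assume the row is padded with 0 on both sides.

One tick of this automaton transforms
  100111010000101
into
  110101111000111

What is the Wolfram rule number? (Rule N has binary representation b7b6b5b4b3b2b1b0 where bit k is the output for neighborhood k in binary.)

position 4: 111 → 0  (bit 7 = 0)
position 5: 110 → 1  (bit 6 = 1)
position 6: 101 → 1  (bit 5 = 1)
position 1: 100 → 1  (bit 4 = 1)
position 3: 011 → 1  (bit 3 = 1)
position 0: 010 → 1  (bit 2 = 1)
position 2: 001 → 0  (bit 1 = 0)
position 9: 000 → 0  (bit 0 = 0)
bits b7..b0 = 01111100 = 124

124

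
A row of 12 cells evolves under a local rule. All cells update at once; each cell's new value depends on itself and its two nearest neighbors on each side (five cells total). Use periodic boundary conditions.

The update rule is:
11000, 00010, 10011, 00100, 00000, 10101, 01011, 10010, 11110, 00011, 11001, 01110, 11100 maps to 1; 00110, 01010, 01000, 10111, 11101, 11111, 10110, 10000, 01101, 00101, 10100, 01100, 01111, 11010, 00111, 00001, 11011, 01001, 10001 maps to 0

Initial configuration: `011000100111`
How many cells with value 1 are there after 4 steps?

000101101010
001010001000
010000011001
000010100110
count of 1: 4

4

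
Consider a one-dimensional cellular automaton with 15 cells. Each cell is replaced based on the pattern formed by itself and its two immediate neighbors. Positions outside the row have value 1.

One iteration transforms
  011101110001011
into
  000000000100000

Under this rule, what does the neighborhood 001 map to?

At position 10 the neighborhood is 001; the next row has 0 there.

0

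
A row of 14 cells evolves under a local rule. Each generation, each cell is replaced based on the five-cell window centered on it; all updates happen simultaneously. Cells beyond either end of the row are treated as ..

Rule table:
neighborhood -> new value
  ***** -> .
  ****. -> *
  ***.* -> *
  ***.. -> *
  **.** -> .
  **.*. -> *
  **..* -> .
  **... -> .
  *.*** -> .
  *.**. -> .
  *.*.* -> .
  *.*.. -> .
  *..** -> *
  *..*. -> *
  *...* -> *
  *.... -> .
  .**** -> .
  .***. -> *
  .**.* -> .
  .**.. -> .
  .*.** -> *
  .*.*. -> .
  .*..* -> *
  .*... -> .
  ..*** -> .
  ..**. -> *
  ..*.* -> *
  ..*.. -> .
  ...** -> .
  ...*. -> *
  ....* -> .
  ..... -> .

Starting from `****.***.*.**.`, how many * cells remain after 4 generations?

generation 1: ..**..***.*...
generation 2: ..*..*.***....
generation 3: .*.****.**....
generation 4: ***..**.......
count of *: 5

5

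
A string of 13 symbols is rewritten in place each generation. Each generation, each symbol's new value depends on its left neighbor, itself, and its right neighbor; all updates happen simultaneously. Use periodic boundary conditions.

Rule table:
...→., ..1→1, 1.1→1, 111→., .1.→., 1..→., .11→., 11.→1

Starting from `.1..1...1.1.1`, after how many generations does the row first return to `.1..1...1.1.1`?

generation 1: 1..1...1.1.1.
generation 2: ..1...1.1.1.1
generation 3: .1...1.1.1.1.
generation 4: 1...1.1.1.1..
generation 5: ...1.1.1.1..1
generation 6: ..1.1.1.1..1.
generation 7: .1.1.1.1..1..
generation 8: 1.1.1.1..1...
generation 9: .1.1.1..1...1
generation 10: 1.1.1..1...1.
generation 11: .1.1..1...1.1
generation 12: 1.1..1...1.1.
generation 13: .1..1...1.1.1

13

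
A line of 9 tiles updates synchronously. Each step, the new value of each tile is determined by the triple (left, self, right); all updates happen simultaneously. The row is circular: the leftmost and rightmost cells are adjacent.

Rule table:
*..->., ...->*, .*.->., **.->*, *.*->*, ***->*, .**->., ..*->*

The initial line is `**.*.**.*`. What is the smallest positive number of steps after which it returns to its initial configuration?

***.*.**.
.***.*.**
*.***.*.*
**.***.*.
.**.***.*
*.**.***.
.*.**.***
*.*.**.**
**.*.**.*

9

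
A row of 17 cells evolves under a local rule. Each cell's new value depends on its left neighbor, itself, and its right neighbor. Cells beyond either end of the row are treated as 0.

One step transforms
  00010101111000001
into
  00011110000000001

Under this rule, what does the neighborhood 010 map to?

At position 3 the neighborhood is 010; the next row has 1 there.

1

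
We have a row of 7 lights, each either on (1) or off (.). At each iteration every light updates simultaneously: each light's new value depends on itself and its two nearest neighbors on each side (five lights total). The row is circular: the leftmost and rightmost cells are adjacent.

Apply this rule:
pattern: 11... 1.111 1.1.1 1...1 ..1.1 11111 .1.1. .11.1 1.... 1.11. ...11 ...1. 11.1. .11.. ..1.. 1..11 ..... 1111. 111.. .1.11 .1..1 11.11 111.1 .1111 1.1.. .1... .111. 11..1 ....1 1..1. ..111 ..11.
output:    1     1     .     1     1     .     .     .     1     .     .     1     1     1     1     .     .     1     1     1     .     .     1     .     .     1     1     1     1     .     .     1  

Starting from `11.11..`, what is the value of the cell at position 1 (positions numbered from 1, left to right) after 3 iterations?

1

1...11.
.11.1.1
1..1...
position 1 holds 1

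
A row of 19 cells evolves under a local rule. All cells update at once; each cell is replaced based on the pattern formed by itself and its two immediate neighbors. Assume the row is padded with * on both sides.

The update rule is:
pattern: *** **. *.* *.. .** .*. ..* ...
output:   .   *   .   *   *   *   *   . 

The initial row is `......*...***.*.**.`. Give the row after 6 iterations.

.**.**.*.**.*.*.**.

iteration 1: *....***.**.*.*.**.
iteration 2: **..**.*.**.*.*.**.
iteration 3: .*****.*.**.*.*.**.
iteration 4: .*...*.*.**.*.*.**.
iteration 5: .**.**.*.**.*.*.**.
iteration 6: .**.**.*.**.*.*.**.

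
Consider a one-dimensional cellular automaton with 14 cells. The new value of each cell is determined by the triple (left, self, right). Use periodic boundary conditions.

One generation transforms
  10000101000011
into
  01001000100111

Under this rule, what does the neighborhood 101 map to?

0

At position 6 the neighborhood is 101; the next row has 0 there.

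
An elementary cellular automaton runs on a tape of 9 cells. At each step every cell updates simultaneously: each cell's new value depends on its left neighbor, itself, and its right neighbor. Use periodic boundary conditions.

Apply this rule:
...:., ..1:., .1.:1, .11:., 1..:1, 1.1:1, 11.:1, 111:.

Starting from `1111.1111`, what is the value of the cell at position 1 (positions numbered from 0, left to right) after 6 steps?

...11....
....11...
.....11..
......11.
.......11
1.......1
position 1 holds .

.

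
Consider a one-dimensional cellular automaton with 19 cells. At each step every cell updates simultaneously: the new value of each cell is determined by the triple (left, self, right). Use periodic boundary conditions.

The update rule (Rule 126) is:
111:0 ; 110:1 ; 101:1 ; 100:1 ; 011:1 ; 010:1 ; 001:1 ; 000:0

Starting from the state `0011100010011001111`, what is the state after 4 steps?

0011001111000111111

step 1: 1110110111111111001
step 2: 0011111100000001111
step 3: 1110000110000011001
step 4: 0011001111000111111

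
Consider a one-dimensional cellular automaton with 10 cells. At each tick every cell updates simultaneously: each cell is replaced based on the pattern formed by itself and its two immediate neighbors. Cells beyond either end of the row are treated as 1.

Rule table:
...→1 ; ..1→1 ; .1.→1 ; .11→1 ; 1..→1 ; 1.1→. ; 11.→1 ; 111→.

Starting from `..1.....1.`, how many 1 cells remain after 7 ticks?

111111111.
........1.
111111111.  (repeats tick 1; period 2)
tick 7: 111111111.
count of 1: 9

9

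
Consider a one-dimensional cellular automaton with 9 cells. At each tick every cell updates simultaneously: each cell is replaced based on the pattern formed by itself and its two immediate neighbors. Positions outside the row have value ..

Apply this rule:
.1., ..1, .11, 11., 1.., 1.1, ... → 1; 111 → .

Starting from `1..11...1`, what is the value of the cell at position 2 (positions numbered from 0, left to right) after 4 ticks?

.

111111111
1.......1
111111111  (repeats tick 1; period 2)
tick 4: 1.......1
position 2 holds .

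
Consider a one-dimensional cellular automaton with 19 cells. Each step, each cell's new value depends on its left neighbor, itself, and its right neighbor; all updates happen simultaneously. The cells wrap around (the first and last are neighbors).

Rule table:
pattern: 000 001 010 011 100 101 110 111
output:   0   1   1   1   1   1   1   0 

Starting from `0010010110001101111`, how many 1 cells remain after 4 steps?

step 1: 1111111111011111001
step 2: 0000000001110001111
step 3: 1000000011011011001
step 4: 1100000111111111111
count of 1: 14

14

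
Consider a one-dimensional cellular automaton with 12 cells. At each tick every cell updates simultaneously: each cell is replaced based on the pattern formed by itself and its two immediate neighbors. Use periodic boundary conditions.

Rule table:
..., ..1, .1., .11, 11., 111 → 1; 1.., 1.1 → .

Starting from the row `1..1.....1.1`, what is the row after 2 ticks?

tick 1: 1.11.11111.1
tick 2: 1.11.11111.1

1.11.11111.1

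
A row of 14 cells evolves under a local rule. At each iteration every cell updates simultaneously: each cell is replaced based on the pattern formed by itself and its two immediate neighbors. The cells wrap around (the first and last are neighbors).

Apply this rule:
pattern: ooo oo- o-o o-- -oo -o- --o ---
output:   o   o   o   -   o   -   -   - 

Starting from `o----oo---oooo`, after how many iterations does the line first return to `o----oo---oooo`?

o----oo---oooo

1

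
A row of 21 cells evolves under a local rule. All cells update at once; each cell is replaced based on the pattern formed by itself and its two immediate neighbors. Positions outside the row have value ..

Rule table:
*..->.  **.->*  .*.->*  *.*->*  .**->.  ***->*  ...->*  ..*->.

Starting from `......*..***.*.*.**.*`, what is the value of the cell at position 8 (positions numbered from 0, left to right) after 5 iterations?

*

iteration 1: *****.*...*******.***
iteration 2: .******.*..*******.**
iteration 3: ..*******...*******.*
iteration 4: *..******.*..********
iteration 5: *...*******...*******
position 8 holds *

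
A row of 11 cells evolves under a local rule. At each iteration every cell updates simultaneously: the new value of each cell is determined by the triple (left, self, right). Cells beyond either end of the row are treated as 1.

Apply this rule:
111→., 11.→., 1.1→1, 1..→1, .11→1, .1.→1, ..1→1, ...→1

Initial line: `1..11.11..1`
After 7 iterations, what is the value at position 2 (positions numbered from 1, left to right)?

.111.11.111
11..11.11..
..111.11.11
111..11.11.
...111.11.1
1111..11.11
....111.11.
position 2 holds .

.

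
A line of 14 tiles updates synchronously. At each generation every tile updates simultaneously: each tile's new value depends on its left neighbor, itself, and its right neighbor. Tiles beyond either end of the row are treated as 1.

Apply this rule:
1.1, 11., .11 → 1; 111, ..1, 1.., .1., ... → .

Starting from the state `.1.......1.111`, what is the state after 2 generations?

1.........11..
1.........11..

1.........11..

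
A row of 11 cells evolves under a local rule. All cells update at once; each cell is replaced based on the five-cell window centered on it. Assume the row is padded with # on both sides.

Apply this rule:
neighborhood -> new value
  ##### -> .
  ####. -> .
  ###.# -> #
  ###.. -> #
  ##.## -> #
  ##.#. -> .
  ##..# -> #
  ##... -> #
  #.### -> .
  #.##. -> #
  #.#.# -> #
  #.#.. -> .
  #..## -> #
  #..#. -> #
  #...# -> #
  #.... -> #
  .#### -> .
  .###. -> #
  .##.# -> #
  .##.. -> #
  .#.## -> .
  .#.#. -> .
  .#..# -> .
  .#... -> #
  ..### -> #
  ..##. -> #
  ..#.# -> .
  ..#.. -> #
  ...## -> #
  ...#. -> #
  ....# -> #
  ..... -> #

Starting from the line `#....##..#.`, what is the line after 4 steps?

........###

#########..
........###
#########..  (repeats step 1; period 2)
step 4: ........###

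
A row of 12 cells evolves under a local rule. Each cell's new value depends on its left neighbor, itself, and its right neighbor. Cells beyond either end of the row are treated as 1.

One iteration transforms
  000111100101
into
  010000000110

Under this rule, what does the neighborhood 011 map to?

At position 3 the neighborhood is 011; the next row has 0 there.

0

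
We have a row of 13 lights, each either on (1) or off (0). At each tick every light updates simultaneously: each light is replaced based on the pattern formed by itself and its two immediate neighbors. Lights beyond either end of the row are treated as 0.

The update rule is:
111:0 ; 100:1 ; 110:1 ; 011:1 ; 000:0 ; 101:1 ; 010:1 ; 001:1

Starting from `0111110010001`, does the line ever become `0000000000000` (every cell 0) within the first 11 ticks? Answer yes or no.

no

tick 1: 1100011111011
tick 2: 1110110001111
tick 3: 1011111011001
tick 4: 1110001111111
tick 5: 1011011000001
tick 6: 1111111100011
tick 7: 1000000110111
tick 8: 1100001111101
tick 9: 1110011000111
tick 10: 1011111101101
tick 11: 1110000111111
tick 11 is 1110000111111, still not uniform 0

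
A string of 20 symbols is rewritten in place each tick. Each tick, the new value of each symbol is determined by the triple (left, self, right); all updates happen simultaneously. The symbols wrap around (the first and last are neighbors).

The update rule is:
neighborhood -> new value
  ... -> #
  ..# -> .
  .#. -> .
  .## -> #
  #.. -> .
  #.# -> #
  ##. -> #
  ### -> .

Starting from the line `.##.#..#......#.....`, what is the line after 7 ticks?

tick 1: .###.....####...####
tick 2: ##.#.###.#..#.#.#..#
tick 3: .##.##.##....#.#...#
tick 4: #########.##..#..#..
tick 5: #.......####........
tick 6: ..#####.#..#.######.
tick 7: #.#...##....##....#.

#.#...##....##....#.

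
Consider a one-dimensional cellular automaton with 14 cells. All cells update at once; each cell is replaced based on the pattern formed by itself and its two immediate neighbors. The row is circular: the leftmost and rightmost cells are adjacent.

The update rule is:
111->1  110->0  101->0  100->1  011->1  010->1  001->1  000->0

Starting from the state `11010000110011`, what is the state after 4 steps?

step 1: 10011001101111
step 2: 01110111001111
step 3: 01100110111110
step 4: 11011100111101

11011100111101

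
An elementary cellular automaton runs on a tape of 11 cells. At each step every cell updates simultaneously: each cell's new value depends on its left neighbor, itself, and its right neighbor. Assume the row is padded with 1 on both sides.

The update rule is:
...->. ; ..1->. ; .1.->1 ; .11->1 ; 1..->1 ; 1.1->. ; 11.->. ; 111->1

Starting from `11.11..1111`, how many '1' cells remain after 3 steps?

step 1: 1..1.1.1111
step 2: .1.1.1.1111
step 3: .1.1.1.1111
count of 1: 7

7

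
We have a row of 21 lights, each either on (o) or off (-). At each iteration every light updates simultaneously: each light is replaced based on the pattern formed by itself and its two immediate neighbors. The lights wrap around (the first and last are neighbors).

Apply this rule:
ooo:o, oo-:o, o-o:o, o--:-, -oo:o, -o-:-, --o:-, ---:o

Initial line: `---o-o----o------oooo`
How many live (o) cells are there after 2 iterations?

13

iteration 1: -o--o--oo---oooo-oooo
iteration 2: o------oo-o-ooooooooo
count of o: 13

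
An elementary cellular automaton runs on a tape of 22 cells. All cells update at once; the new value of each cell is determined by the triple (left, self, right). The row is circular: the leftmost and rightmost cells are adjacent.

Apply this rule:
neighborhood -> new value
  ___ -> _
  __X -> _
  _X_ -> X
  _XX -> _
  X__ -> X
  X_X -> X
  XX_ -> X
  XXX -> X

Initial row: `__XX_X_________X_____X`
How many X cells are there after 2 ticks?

8

X__XXXX________XX____X
XX__XXXX________XX____
count of X: 8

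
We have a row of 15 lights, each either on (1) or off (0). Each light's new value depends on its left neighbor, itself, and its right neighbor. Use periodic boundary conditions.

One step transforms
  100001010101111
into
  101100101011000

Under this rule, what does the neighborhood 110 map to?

1

At position 0 the neighborhood is 110; the next row has 1 there.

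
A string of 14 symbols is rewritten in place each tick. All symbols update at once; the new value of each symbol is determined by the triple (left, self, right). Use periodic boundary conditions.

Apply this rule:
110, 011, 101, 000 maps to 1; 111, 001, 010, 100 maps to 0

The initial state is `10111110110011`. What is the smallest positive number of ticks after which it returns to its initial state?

14

11100011110010
10101010010001
11010100000101
01101001110011
11110001010011
00010100100010
11001000001000
11000011100010
11011010101001
01111101010001
11000110100100
11010111000000
11101101011110
10111110110011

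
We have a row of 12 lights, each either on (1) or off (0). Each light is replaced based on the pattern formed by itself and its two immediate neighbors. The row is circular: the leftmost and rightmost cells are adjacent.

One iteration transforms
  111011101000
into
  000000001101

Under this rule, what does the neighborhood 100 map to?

1

At position 9 the neighborhood is 100; the next row has 1 there.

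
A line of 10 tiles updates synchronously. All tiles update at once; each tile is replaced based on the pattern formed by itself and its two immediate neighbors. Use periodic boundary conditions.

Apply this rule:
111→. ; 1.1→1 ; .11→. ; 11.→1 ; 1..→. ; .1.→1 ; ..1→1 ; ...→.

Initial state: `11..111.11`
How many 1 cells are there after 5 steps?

4

step 1: .1.1..11..
step 2: 1111.1.1..
step 3: ...11111.1
step 4: ..1....111
step 5: .11...1..1
count of 1: 4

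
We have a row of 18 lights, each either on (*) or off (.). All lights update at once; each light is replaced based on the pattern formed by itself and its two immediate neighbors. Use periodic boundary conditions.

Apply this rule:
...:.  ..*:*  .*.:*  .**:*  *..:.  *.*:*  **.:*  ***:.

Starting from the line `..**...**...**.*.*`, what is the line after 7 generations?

**......**.***.*.*

.***..***..*******
**.*.**.*.**.....*
.***********....**
**.........*...***
.*........**..**..
**.......***.***..
**......**.***.*.*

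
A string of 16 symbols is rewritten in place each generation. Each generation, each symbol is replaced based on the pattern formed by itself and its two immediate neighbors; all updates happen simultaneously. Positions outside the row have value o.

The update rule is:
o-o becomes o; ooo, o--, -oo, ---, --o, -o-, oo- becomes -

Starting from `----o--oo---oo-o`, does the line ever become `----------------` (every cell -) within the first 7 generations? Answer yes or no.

--------------o-
---------------o
----------------
all cells are - at generation 3

yes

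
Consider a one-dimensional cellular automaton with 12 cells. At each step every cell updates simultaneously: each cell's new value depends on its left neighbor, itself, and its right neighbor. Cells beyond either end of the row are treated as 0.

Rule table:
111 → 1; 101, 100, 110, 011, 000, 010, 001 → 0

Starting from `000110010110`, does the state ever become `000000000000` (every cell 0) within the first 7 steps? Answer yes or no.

step 1: 000000000000
all cells are 0 at step 1

yes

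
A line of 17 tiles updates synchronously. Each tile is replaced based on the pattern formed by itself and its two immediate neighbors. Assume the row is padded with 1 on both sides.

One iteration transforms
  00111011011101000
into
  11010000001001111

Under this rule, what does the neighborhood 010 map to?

1

At position 13 the neighborhood is 010; the next row has 1 there.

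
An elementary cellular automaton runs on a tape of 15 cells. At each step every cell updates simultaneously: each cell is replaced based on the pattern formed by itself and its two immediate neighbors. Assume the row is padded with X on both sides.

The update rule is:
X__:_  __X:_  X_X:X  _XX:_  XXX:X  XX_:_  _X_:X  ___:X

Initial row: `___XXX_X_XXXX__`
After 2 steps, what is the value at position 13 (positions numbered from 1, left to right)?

_X__X_XXX_XX___
XX__XX_X_X___X_
position 13 holds _

_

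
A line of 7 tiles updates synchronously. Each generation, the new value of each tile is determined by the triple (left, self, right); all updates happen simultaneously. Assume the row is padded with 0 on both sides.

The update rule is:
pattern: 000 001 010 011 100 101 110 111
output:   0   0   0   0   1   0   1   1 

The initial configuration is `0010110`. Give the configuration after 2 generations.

0000011
0000001

0000001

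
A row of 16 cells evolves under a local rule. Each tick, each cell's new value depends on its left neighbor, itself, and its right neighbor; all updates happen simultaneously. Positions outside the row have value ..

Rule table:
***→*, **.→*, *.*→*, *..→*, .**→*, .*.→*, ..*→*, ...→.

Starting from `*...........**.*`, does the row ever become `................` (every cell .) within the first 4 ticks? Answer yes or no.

**.........*****
***.......******
****.....*******
*****...********
tick 4 is *****...********, still not uniform .

no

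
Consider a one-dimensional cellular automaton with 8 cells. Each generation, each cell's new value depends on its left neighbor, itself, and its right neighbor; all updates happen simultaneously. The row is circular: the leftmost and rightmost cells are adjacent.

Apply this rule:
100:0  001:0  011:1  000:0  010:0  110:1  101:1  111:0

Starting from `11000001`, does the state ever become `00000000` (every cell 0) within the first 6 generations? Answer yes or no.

yes

generation 1: 01000001
generation 2: 10000000
generation 3: 00000000
all cells are 0 at generation 3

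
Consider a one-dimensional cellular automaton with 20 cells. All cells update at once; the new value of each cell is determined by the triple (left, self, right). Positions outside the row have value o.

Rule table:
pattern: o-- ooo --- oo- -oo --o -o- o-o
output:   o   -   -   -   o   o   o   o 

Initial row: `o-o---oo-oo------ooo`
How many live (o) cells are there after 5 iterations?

12

-ooo-oo-oo-o----oo--
oo--oo-oo-ooo--oo-oo
--ooo-oo-oo--ooo-oo-
ooo--oo-oo-ooo--oo-o
---ooo-oo-oo--ooo-oo
count of o: 12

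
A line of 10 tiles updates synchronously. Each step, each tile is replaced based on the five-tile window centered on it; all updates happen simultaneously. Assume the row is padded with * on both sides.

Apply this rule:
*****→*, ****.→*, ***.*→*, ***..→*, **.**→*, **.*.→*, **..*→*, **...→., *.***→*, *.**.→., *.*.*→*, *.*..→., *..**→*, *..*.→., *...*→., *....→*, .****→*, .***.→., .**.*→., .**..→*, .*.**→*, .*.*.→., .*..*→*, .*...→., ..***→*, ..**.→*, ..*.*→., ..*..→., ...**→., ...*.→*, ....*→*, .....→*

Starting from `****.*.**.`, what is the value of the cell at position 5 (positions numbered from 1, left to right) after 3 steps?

*

step 1: *******..*
step 2: **********
step 3: **********
position 5 holds *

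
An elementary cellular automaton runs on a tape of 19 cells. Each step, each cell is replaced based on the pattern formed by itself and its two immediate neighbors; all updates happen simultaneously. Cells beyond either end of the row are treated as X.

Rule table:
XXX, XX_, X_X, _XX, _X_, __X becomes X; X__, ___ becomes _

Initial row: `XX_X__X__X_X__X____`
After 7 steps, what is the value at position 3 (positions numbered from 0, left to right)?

X

XXXX_XX_XXXX_XX___X
XXXXXXXXXXXXXXX__XX
XXXXXXXXXXXXXXX_XXX
XXXXXXXXXXXXXXXXXXX
XXXXXXXXXXXXXXXXXXX  (fixed point — unchanged through step 7)
position 3 holds X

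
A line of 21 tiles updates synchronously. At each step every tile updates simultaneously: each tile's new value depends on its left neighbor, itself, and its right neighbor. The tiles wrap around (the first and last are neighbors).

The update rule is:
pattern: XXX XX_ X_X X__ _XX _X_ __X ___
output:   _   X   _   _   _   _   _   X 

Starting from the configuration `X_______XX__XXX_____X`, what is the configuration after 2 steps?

step 1: X_XXXXX__X____X_XXX__
step 2: ______X____XX_____X__

______X____XX_____X__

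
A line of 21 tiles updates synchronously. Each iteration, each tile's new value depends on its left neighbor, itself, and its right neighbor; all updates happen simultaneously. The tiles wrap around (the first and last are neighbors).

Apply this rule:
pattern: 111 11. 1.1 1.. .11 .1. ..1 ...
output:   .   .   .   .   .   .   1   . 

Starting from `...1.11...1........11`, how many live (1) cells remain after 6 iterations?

..1......1........1..
.1......1........1...
1......1........1....
......1........1....1
.....1........1....1.
....1........1....1..
count of 1: 3

3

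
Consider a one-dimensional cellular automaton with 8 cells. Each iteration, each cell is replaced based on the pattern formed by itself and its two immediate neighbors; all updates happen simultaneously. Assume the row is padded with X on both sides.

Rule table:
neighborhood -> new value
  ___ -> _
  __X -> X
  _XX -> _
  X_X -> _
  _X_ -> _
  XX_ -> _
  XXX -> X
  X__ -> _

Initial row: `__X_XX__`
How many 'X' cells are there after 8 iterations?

_X_____X
______X_
_____X__
____X__X
___X__X_
__X__X__
_X__X__X
___X__X_
count of X: 2

2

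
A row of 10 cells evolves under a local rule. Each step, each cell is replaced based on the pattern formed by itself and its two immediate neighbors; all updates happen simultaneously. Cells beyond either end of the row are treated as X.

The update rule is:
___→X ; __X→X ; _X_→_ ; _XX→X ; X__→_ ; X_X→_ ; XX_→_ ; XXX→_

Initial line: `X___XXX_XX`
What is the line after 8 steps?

_XXX___XX_

__XXX___X_
_XX___XX__
_X__XXX__X
___XX___XX
_XXX__XXX_
_X___XX___
___XXX__XX
_XXX___XX_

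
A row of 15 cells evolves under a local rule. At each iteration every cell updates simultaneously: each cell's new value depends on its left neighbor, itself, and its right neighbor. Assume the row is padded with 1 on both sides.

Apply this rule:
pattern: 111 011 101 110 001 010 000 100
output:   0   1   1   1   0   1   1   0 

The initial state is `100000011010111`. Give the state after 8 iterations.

iteration 1: 101111011111100
iteration 2: 111001110000100
iteration 3: 001001010110100
iteration 4: 001001111111100
iteration 5: 001001000000100
iteration 6: 001001011110100
iteration 7: 001001110011100
iteration 8: 001001010010100

001001010010100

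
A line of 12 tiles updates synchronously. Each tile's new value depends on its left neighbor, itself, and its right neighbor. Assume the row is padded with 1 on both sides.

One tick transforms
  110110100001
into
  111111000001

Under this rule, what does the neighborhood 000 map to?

At position 8 the neighborhood is 000; the next row has 0 there.

0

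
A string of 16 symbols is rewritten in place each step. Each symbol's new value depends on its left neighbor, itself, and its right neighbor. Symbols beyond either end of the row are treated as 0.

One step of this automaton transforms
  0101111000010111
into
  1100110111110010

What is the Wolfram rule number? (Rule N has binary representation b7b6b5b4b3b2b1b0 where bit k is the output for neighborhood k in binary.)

151

position 4: 111 → 1  (bit 7 = 1)
position 6: 110 → 0  (bit 6 = 0)
position 2: 101 → 0  (bit 5 = 0)
position 7: 100 → 1  (bit 4 = 1)
position 3: 011 → 0  (bit 3 = 0)
position 1: 010 → 1  (bit 2 = 1)
position 0: 001 → 1  (bit 1 = 1)
position 8: 000 → 1  (bit 0 = 1)
bits b7..b0 = 10010111 = 151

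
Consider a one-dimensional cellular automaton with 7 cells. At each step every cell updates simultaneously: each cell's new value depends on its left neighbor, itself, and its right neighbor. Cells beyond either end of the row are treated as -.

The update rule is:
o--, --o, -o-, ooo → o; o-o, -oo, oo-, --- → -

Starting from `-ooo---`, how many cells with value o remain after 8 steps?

o-o-o--
o-o-oo-
o-o---o
o-oo-oo
o------
oo-----
--o----
-ooo---
count of o: 3

3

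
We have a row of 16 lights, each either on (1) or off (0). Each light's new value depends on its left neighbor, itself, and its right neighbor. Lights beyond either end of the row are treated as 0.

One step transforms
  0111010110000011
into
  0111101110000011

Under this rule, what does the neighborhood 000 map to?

At position 10 the neighborhood is 000; the next row has 0 there.

0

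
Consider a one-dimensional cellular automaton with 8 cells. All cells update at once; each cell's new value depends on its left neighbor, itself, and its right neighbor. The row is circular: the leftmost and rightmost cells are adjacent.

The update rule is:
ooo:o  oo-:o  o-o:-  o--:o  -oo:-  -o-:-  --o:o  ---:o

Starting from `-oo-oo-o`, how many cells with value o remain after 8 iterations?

iteration 1: --o--o--
iteration 2: oo-oo-oo
iteration 3: oo--o--o
iteration 4: oooo-oo-
iteration 5: -ooo--o-
iteration 6: o-oooo-o
iteration 7: o--ooo--
iteration 8: -oo-oooo
count of o: 6

6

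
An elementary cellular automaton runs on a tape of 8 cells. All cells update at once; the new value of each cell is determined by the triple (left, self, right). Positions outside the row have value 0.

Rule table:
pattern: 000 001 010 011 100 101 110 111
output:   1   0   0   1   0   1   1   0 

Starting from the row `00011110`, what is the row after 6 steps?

10101011

11010010
11100000
10101111
01011001
00111000
10101011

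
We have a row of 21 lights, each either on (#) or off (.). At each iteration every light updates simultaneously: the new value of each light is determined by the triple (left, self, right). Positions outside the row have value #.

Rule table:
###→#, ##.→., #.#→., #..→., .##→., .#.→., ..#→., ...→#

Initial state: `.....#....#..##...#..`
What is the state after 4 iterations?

.###...##.......#....
..#..#....#####...##.
.......##..###..#....
.#####......#.....##.

.#####......#.....##.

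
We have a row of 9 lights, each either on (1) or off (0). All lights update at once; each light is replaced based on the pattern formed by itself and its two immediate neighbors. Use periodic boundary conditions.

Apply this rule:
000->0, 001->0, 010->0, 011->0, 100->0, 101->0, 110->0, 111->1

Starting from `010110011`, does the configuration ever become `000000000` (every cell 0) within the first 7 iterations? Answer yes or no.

yes

000000000
all cells are 0 at iteration 1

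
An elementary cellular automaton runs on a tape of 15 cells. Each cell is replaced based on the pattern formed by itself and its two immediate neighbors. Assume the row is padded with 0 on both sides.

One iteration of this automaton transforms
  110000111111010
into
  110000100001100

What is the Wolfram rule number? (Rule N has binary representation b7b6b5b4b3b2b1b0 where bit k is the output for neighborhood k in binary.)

104

position 7: 111 → 0  (bit 7 = 0)
position 1: 110 → 1  (bit 6 = 1)
position 12: 101 → 1  (bit 5 = 1)
position 2: 100 → 0  (bit 4 = 0)
position 0: 011 → 1  (bit 3 = 1)
position 13: 010 → 0  (bit 2 = 0)
position 5: 001 → 0  (bit 1 = 0)
position 3: 000 → 0  (bit 0 = 0)
bits b7..b0 = 01101000 = 104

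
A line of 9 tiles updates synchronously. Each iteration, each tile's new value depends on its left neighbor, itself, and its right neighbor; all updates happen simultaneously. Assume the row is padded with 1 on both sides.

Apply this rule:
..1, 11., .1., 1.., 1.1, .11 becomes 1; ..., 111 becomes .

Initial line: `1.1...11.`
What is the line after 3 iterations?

1.11.11.1

1111.1111
...111...
1.11.11.1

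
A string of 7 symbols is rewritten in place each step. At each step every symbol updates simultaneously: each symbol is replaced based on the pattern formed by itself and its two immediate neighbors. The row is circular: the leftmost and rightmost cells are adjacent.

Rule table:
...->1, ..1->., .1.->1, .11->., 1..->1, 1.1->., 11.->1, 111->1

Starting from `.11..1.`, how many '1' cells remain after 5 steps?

..11.11
1..1..1
11.11..
.1..11.
.11..11
count of 1: 4

4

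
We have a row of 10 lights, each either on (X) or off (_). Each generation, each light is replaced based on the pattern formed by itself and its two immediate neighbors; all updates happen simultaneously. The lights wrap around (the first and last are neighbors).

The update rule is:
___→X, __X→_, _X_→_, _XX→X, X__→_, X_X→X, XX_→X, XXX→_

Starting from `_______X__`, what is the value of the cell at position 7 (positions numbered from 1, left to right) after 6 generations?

_

generation 1: XXXXXX___X
generation 2: _____X_X_X
generation 3: _XXX__X_X_
generation 4: _X_X___X__
generation 5: __X__X___X
generation 6: _______X__
position 7 holds _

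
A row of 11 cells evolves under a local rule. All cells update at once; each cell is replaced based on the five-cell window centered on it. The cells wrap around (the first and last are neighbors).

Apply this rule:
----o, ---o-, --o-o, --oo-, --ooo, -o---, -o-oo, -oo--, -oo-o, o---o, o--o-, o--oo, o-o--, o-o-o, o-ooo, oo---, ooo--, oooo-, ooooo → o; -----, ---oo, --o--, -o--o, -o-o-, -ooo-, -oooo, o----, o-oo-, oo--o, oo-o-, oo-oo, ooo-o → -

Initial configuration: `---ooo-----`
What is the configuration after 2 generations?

oo-oo-oo--o

generation 1: -o-o-oo----
generation 2: oo-oo-oo--o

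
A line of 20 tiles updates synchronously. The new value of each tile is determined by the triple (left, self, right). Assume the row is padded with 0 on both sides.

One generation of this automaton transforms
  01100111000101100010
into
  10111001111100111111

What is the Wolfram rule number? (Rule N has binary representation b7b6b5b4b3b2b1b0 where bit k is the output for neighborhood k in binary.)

87

position 6: 111 → 0  (bit 7 = 0)
position 2: 110 → 1  (bit 6 = 1)
position 12: 101 → 0  (bit 5 = 0)
position 3: 100 → 1  (bit 4 = 1)
position 1: 011 → 0  (bit 3 = 0)
position 11: 010 → 1  (bit 2 = 1)
position 0: 001 → 1  (bit 1 = 1)
position 9: 000 → 1  (bit 0 = 1)
bits b7..b0 = 01010111 = 87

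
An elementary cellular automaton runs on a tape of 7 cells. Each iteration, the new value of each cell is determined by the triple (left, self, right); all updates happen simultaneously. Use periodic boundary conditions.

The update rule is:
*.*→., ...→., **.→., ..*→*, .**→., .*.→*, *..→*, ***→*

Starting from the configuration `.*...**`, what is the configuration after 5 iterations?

iteration 1: .**.*..
iteration 2: *...**.
iteration 3: **.*...
iteration 4: ...**.*
iteration 5: *.*...*

*.*...*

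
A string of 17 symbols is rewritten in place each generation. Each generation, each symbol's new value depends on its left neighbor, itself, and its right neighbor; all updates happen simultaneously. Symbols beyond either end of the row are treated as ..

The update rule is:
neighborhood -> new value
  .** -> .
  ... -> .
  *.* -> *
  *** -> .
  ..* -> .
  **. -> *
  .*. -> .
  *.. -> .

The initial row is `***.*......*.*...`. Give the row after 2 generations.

generation 1: ..**........*....
generation 2: ...*.............

...*.............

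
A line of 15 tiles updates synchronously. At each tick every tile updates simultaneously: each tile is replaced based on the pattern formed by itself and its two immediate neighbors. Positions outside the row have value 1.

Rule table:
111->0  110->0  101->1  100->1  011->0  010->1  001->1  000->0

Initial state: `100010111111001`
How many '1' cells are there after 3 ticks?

8

010111000000110
111000100001001
000101110011110
count of 1: 8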